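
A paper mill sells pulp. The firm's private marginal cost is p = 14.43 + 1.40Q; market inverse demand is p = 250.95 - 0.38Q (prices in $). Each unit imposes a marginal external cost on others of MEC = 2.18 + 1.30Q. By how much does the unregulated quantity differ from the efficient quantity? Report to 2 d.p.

56.79 units

Market equilibrium (private): 14.43 + 1.40Q = 250.95 - 0.38Q → Q_m = 132.8764.
Social marginal cost = private MC + MEC = 16.61 + 2.70Q.
Set SMC = demand: 16.61 + 2.70Q = 250.95 - 0.38Q → Q* = 76.0844.
Gap = |132.8764 − 76.0844| = 56.7920.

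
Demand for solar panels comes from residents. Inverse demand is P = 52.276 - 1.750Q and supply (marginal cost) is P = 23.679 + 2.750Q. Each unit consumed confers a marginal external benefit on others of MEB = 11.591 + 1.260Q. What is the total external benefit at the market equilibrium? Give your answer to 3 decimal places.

Market equilibrium (private): 23.679 + 2.750Q = 52.276 - 1.750Q → Q_m = 6.3549.
Total external benefit = ∫₀^{Q_m} (11.591 + 1.260Q) dQ = 11.591×6.3549 + ½×1.260×6.3549² = 99.1020.

99.102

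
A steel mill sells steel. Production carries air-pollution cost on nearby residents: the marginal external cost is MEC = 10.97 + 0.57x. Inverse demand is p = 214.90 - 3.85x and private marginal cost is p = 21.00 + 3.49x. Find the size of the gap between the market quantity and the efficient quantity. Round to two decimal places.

Market equilibrium (private): 21.00 + 3.49x = 214.90 - 3.85x → x_m = 26.4169.
Social marginal cost = private MC + MEC = 31.97 + 4.06x.
Set SMC = demand: 31.97 + 4.06x = 214.90 - 3.85x → x* = 23.1264.
Gap = |26.4169 − 23.1264| = 3.2905.

3.29 units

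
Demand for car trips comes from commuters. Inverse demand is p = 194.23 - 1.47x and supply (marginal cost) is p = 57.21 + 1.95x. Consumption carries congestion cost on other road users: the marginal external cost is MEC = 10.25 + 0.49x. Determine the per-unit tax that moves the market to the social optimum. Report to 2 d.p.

tax = 26.14 per unit

Social marginal benefit = demand − MEC = 183.98 - 1.96x.
Set SMB = MC: 183.98 - 1.96x = 57.21 + 1.95x → x* = 32.4220.
The Pigouvian tax equals MEC at x*: 10.25 + 0.49×32.4220 = 26.1368.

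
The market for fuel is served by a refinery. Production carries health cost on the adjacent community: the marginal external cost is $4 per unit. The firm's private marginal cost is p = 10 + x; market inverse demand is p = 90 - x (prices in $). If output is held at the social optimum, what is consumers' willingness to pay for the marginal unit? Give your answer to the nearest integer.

P = $52

Social marginal cost = private MC + MEC = 14 + x.
Set SMC = demand: 14 + x = 90 - x → x* = 38.0000.
Consumer price on the demand curve at x*: 90 − 1×38.0000 = 52.0000.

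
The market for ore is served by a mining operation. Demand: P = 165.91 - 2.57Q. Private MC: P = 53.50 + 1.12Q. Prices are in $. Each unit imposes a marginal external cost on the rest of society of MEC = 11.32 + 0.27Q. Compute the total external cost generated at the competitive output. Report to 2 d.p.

$470.13

Market equilibrium (private): 53.50 + 1.12Q = 165.91 - 2.57Q → Q_m = 30.4634.
Total external cost = ∫₀^{Q_m} (11.32 + 0.27Q) dQ = 11.32×30.4634 + ½×0.27×30.4634² = 470.1282.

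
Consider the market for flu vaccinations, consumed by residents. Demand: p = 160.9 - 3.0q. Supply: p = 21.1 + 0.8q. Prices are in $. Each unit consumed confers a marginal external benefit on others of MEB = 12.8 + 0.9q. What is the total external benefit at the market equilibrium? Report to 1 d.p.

Market equilibrium (private): 21.1 + 0.8q = 160.9 - 3.0q → q_m = 36.7895.
Total external benefit = ∫₀^{q_m} (12.8 + 0.9q) dq = 12.8×36.7895 + ½×0.9×36.7895² = 1079.9659.

$1080.0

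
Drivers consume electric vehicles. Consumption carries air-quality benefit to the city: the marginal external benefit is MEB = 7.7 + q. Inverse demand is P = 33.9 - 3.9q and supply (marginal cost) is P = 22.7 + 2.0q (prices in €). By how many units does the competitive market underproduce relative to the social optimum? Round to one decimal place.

2.0 units

Market equilibrium (private): 22.7 + 2.0q = 33.9 - 3.9q → q_m = 1.8983.
Social marginal benefit = demand + MEB = 41.6 - 2.9q.
Set SMB = MC: 41.6 - 2.9q = 22.7 + 2.0q → q* = 3.8571.
Gap = |1.8983 − 3.8571| = 1.9588.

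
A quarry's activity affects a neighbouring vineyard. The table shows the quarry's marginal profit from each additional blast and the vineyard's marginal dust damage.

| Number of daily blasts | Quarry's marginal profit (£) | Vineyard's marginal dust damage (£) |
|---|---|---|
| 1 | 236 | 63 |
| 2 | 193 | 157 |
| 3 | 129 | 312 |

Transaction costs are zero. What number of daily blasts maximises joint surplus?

2

Bargaining reaches the level where marginal profit last exceeds marginal dust damage.
That holds through level 2 (193 ≥ 157) but not at 3 (129 < 312).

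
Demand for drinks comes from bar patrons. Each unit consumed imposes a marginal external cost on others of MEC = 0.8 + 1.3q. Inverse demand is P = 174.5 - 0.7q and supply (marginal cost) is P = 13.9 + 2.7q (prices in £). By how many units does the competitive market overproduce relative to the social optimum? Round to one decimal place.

13.2 units

Market equilibrium (private): 13.9 + 2.7q = 174.5 - 0.7q → q_m = 47.2353.
Social marginal benefit = demand − MEC = 173.7 - 2.0q.
Set SMB = MC: 173.7 - 2.0q = 13.9 + 2.7q → q* = 34.0000.
Gap = |47.2353 − 34.0000| = 13.2353.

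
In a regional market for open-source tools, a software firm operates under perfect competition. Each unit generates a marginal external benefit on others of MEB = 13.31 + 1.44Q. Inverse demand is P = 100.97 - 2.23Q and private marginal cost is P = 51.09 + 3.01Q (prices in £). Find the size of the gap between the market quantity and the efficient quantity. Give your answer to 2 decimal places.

Market equilibrium (private): 51.09 + 3.01Q = 100.97 - 2.23Q → Q_m = 9.5191.
Social marginal cost = private MC − MEB = 37.78 + 1.57Q.
Set SMC = demand: 37.78 + 1.57Q = 100.97 - 2.23Q → Q* = 16.6289.
Gap = |9.5191 − 16.6289| = 7.1098.

7.11 units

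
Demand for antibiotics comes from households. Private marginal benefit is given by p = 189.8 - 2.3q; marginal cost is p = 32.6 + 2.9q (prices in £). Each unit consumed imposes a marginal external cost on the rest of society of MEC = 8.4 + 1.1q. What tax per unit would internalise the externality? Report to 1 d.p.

Social marginal benefit = demand − MEC = 181.4 - 3.4q.
Set SMB = MC: 181.4 - 3.4q = 32.6 + 2.9q → q* = 23.6190.
The Pigouvian tax equals MEC at q*: 8.4 + 1.1×23.6190 = 34.3809.

tax = £34.4 per unit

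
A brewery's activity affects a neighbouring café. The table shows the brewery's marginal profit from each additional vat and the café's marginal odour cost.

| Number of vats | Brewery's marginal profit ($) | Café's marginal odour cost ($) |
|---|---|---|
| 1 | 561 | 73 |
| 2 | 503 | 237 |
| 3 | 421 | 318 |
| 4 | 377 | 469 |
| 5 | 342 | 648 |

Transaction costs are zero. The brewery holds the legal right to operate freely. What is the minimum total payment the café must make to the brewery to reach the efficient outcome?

Left alone the brewery would choose level 5 (marginal profit stays positive).
Efficient level: k* = 3 (marginal profit ≥ marginal odour cost through 3).
The café must at least cover the brewery's forgone profit from cutting 5→3: 377 + 342 = 719.

$719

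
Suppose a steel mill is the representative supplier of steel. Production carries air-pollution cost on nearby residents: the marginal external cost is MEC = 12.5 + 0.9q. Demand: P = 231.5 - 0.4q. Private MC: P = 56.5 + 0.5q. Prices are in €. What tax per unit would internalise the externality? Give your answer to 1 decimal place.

Social marginal cost = private MC + MEC = 69.0 + 1.4q.
Set SMC = demand: 69.0 + 1.4q = 231.5 - 0.4q → q* = 90.2778.
The Pigouvian tax equals MEC at q*: 12.5 + 0.9×90.2778 = 93.7500.

tax = €93.8 per unit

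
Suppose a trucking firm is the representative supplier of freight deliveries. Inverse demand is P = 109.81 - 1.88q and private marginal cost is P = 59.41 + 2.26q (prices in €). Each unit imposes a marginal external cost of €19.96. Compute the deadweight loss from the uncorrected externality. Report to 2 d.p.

Market equilibrium (private): 59.41 + 2.26q = 109.81 - 1.88q → q_m = 12.1739.
Social marginal cost = private MC + MEC = 79.37 + 2.26q.
Set SMC = demand: 79.37 + 2.26q = 109.81 - 1.88q → q* = 7.3527.
The loss is the area between SMC and demand from q* to q_m; with linear curves that's a triangle of height MEC(q_m).
DWL = ½ × 4.8212 × 19.9600 = 48.1156.

DWL = €48.12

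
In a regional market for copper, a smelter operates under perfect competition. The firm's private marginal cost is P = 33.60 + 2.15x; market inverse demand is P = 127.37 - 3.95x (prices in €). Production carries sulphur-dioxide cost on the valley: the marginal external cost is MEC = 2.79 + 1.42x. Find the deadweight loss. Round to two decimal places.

Market equilibrium (private): 33.60 + 2.15x = 127.37 - 3.95x → x_m = 15.3721.
Social marginal cost = private MC + MEC = 36.39 + 3.57x.
Set SMC = demand: 36.39 + 3.57x = 127.37 - 3.95x → x* = 12.0984.
The loss is the area between SMC and demand from x* to x_m; with linear curves that's a triangle of height MEC(x_m).
DWL = ½ × 3.2737 × 24.6184 = 40.2966.

DWL = €40.30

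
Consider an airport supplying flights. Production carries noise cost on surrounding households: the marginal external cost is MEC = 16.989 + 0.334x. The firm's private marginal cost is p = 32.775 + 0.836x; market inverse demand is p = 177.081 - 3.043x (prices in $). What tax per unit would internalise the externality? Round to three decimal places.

Social marginal cost = private MC + MEC = 49.764 + 1.170x.
Set SMC = demand: 49.764 + 1.170x = 177.081 - 3.043x → x* = 30.2200.
The Pigouvian tax equals MEC at x*: 16.989 + 0.334×30.2200 = 27.0825.

tax = $27.082 per unit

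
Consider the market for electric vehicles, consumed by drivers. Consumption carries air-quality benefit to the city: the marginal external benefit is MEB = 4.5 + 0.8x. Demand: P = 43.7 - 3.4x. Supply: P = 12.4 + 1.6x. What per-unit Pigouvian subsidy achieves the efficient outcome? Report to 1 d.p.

Social marginal benefit = demand + MEB = 48.2 - 2.6x.
Set SMB = MC: 48.2 - 2.6x = 12.4 + 1.6x → x* = 8.5238.
The Pigouvian subsidy equals MEB at x*: 4.5 + 0.8×8.5238 = 11.3190.

subsidy = 11.3 per unit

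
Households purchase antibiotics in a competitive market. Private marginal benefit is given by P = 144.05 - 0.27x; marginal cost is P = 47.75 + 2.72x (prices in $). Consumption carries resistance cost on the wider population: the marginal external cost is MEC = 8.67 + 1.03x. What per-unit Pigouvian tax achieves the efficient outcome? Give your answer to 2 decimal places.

Social marginal benefit = demand − MEC = 135.38 - 1.30x.
Set SMB = MC: 135.38 - 1.30x = 47.75 + 2.72x → x* = 21.7985.
The Pigouvian tax equals MEC at x*: 8.67 + 1.03×21.7985 = 31.1225.

tax = $31.12 per unit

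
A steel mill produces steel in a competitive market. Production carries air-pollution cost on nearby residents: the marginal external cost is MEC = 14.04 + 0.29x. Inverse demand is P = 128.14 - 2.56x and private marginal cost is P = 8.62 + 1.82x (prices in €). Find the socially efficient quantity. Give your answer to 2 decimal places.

Social marginal cost = private MC + MEC = 22.66 + 2.11x.
Set SMC = demand: 22.66 + 2.11x = 128.14 - 2.56x → x* = 22.5867.

x* = 22.59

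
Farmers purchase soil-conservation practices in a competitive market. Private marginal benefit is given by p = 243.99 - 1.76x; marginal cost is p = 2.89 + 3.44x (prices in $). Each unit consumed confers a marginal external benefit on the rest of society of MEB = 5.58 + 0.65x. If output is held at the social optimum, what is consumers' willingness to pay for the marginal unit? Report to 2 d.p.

Social marginal benefit = demand + MEB = 249.57 - 1.11x.
Set SMB = MC: 249.57 - 1.11x = 2.89 + 3.44x → x* = 54.2154.
Consumer price on the demand curve at x*: 243.99 − 1.76×54.2154 = 148.5709.

P = $148.57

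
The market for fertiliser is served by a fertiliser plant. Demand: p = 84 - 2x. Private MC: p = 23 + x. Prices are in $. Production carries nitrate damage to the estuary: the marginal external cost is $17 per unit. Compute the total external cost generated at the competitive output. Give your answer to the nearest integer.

Market equilibrium (private): 23 + x = 84 - 2x → x_m = 20.3333.
Total external cost = MEC × x_m = 17 × 20.3333 = 345.6661.

$346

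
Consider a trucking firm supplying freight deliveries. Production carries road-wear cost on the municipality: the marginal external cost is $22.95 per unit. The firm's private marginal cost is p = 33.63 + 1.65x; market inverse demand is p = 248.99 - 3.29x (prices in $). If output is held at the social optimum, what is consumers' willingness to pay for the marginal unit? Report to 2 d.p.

P = $120.85

Social marginal cost = private MC + MEC = 56.58 + 1.65x.
Set SMC = demand: 56.58 + 1.65x = 248.99 - 3.29x → x* = 38.9494.
Consumer price on the demand curve at x*: 248.99 − 3.29×38.9494 = 120.8465.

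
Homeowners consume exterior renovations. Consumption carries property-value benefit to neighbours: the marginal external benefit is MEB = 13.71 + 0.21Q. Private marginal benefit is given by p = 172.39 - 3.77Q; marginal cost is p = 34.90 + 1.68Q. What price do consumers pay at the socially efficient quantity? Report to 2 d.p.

P = 63.61

Social marginal benefit = demand + MEB = 186.10 - 3.56Q.
Set SMB = MC: 186.10 - 3.56Q = 34.90 + 1.68Q → Q* = 28.8550.
Consumer price on the demand curve at Q*: 172.39 − 3.77×28.8550 = 63.6067.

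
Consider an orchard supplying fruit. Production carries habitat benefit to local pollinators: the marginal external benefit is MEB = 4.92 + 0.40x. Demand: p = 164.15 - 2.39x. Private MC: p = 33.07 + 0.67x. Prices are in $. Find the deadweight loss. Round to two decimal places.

DWL = $91.43

Market equilibrium (private): 33.07 + 0.67x = 164.15 - 2.39x → x_m = 42.8366.
Social marginal cost = private MC − MEB = 28.15 + 0.27x.
Set SMC = demand: 28.15 + 0.27x = 164.15 - 2.39x → x* = 51.1278.
The welfare-loss triangle has base |x_m − x*| and height MEB(x_m) (the vertical gap between SMC and demand is zero at x* and MEB at x_m).
DWL = ½ × 8.2912 × 22.0546 = 91.4295.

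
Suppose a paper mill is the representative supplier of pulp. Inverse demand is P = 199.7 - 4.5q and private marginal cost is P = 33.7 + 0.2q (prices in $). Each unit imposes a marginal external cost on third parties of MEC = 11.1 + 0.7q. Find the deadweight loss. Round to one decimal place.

Market equilibrium (private): 33.7 + 0.2q = 199.7 - 4.5q → q_m = 35.3191.
Social marginal cost = private MC + MEC = 44.8 + 0.9q.
Set SMC = demand: 44.8 + 0.9q = 199.7 - 4.5q → q* = 28.6852.
The loss is the area between SMC and demand from q* to q_m; with linear curves that's a triangle of height MEC(q_m).
DWL = ½ × 6.6339 × 35.8234 = 118.8244.

DWL = $118.8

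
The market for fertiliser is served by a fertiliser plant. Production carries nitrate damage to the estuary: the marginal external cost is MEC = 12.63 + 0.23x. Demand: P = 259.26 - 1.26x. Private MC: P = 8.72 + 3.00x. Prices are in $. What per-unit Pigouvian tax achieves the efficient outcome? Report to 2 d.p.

Social marginal cost = private MC + MEC = 21.35 + 3.23x.
Set SMC = demand: 21.35 + 3.23x = 259.26 - 1.26x → x* = 52.9866.
The Pigouvian tax equals MEC at x*: 12.63 + 0.23×52.9866 = 24.8169.

tax = $24.82 per unit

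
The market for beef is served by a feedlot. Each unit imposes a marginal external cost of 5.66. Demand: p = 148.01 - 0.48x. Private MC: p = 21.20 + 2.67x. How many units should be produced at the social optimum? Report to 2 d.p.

Social marginal cost = private MC + MEC = 26.86 + 2.67x.
Set SMC = demand: 26.86 + 2.67x = 148.01 - 0.48x → x* = 38.4603.

x* = 38.46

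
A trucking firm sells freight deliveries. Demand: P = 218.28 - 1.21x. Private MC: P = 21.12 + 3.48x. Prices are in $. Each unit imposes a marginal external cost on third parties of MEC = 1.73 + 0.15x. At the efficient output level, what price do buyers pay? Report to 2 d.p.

P = $169.42

Social marginal cost = private MC + MEC = 22.85 + 3.63x.
Set SMC = demand: 22.85 + 3.63x = 218.28 - 1.21x → x* = 40.3781.
Consumer price on the demand curve at x*: 218.28 − 1.21×40.3781 = 169.4225.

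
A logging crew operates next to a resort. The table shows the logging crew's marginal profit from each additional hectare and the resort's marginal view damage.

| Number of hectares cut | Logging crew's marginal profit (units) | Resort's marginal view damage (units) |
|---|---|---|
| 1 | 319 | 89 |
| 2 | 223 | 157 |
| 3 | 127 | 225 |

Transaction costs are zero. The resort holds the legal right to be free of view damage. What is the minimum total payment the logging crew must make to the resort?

Efficient level: marginal profit ≥ marginal view damage through level 2, so k* = 2.
With the resort holding the right, the logging crew must at least compensate total damage at k*: 89 + 157 = 246.

246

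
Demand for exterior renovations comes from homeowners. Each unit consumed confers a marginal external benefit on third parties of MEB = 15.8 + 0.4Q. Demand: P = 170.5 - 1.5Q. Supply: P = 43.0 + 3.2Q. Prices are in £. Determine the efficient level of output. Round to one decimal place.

Q* = 33.3

Social marginal benefit = demand + MEB = 186.3 - 1.1Q.
Set SMB = MC: 186.3 - 1.1Q = 43.0 + 3.2Q → Q* = 33.3256.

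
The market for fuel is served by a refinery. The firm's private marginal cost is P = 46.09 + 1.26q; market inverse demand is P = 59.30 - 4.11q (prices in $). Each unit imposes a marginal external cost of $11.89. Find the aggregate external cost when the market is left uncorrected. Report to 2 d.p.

Market equilibrium (private): 46.09 + 1.26q = 59.30 - 4.11q → q_m = 2.4600.
Total external cost = MEC × q_m = 11.89 × 2.4600 = 29.2494.

$29.25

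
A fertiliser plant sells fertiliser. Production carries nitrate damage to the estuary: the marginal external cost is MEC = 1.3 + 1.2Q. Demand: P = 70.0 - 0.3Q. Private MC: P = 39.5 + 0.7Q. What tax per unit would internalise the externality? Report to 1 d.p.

tax = 17.2 per unit

Social marginal cost = private MC + MEC = 40.8 + 1.9Q.
Set SMC = demand: 40.8 + 1.9Q = 70.0 - 0.3Q → Q* = 13.2727.
The Pigouvian tax equals MEC at Q*: 1.3 + 1.2×13.2727 = 17.2272.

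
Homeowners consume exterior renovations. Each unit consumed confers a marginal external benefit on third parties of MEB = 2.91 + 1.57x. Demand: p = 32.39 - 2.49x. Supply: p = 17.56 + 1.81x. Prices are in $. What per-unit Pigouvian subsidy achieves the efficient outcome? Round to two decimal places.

Social marginal benefit = demand + MEB = 35.30 - 0.92x.
Set SMB = MC: 35.30 - 0.92x = 17.56 + 1.81x → x* = 6.4982.
The Pigouvian subsidy equals MEB at x*: 2.91 + 1.57×6.4982 = 13.1122.

subsidy = $13.11 per unit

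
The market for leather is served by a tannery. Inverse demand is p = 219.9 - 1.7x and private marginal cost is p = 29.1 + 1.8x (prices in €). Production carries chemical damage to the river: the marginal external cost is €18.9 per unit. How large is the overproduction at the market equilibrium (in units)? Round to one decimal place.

Market equilibrium (private): 29.1 + 1.8x = 219.9 - 1.7x → x_m = 54.5143.
Social marginal cost = private MC + MEC = 48.0 + 1.8x.
Set SMC = demand: 48.0 + 1.8x = 219.9 - 1.7x → x* = 49.1143.
Gap = |54.5143 − 49.1143| = 5.4000.

5.4 units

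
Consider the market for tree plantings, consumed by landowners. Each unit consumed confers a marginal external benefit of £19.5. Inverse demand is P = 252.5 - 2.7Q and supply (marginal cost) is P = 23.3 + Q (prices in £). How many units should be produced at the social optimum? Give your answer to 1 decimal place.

Social marginal benefit = demand + MEB = 272.0 - 2.7Q.
Set SMB = MC: 272.0 - 2.7Q = 23.3 + Q → Q* = 67.2162.

Q* = 67.2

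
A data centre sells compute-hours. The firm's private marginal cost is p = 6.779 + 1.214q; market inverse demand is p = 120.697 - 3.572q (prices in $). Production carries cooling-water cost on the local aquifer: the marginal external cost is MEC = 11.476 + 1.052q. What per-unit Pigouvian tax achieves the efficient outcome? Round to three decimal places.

Social marginal cost = private MC + MEC = 18.255 + 2.266q.
Set SMC = demand: 18.255 + 2.266q = 120.697 - 3.572q → q* = 17.5474.
The Pigouvian tax equals MEC at q*: 11.476 + 1.052×17.5474 = 29.9359.

tax = $29.936 per unit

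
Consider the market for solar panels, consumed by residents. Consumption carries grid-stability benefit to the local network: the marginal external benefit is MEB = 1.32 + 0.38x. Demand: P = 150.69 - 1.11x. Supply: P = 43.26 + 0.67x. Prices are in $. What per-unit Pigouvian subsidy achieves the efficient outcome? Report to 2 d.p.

subsidy = $30.84 per unit

Social marginal benefit = demand + MEB = 152.01 - 0.73x.
Set SMB = MC: 152.01 - 0.73x = 43.26 + 0.67x → x* = 77.6786.
The Pigouvian subsidy equals MEB at x*: 1.32 + 0.38×77.6786 = 30.8379.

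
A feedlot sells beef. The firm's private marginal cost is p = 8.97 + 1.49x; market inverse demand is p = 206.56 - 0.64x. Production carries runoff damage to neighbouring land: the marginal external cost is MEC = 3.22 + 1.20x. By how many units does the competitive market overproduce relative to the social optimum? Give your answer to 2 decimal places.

34.40 units

Market equilibrium (private): 8.97 + 1.49x = 206.56 - 0.64x → x_m = 92.7653.
Social marginal cost = private MC + MEC = 12.19 + 2.69x.
Set SMC = demand: 12.19 + 2.69x = 206.56 - 0.64x → x* = 58.3694.
Gap = |92.7653 − 58.3694| = 34.3959.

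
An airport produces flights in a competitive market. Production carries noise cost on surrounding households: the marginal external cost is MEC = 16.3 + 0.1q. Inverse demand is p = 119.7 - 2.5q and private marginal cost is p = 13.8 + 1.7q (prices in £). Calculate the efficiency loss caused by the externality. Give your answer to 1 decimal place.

DWL = £41.2

Market equilibrium (private): 13.8 + 1.7q = 119.7 - 2.5q → q_m = 25.2143.
Social marginal cost = private MC + MEC = 30.1 + 1.8q.
Set SMC = demand: 30.1 + 1.8q = 119.7 - 2.5q → q* = 20.8372.
The loss is the area between SMC and demand from q* to q_m; with linear curves that's a triangle of height MEC(q_m).
DWL = ½ × 4.3771 × 18.8214 = 41.1916.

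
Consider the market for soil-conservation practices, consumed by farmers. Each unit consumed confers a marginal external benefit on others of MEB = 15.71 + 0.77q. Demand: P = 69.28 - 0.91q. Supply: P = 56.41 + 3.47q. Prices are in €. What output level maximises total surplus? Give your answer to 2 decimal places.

q* = 7.92

Social marginal benefit = demand + MEB = 84.99 - 0.14q.
Set SMB = MC: 84.99 - 0.14q = 56.41 + 3.47q → q* = 7.9169.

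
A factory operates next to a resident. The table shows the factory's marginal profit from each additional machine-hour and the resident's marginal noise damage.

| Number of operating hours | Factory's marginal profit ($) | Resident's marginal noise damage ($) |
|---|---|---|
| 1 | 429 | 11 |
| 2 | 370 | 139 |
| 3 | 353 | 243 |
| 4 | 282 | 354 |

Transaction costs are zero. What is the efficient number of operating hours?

Bargaining reaches the level where marginal profit last exceeds marginal noise damage.
That holds through level 3 (353 ≥ 243) but not at 4 (282 < 354).

3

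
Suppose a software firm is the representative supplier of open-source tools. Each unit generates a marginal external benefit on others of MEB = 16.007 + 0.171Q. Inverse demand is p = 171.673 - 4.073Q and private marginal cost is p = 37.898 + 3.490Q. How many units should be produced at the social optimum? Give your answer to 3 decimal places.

Q* = 20.263

Social marginal cost = private MC − MEB = 21.891 + 3.319Q.
Set SMC = demand: 21.891 + 3.319Q = 171.673 - 4.073Q → Q* = 20.2627.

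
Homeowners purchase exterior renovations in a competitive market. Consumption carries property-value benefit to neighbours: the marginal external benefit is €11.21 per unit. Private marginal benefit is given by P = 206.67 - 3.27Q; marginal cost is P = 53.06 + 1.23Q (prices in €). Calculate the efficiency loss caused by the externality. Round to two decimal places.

Market equilibrium (private): 53.06 + 1.23Q = 206.67 - 3.27Q → Q_m = 34.1356.
Social marginal benefit = demand + MEB = 217.88 - 3.27Q.
Set SMB = MC: 217.88 - 3.27Q = 53.06 + 1.23Q → Q* = 36.6267.
The loss is the area between SMB and MC from Q* to Q_m; with linear curves that's a triangle of height MEB(Q_m).
DWL = ½ × 2.4911 × 11.2100 = 13.9626.

DWL = €13.96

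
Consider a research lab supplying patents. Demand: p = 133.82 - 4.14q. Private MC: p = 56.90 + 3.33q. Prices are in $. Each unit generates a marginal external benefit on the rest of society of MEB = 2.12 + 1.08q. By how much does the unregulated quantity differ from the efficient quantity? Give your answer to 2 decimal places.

2.07 units

Market equilibrium (private): 56.90 + 3.33q = 133.82 - 4.14q → q_m = 10.2972.
Social marginal cost = private MC − MEB = 54.78 + 2.25q.
Set SMC = demand: 54.78 + 2.25q = 133.82 - 4.14q → q* = 12.3693.
Gap = |10.2972 − 12.3693| = 2.0721.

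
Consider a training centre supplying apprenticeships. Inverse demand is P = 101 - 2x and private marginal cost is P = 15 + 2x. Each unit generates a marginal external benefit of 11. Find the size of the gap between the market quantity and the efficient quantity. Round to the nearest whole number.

Market equilibrium (private): 15 + 2x = 101 - 2x → x_m = 21.5000.
Social marginal cost = private MC − MEB = 4 + 2x.
Set SMC = demand: 4 + 2x = 101 - 2x → x* = 24.2500.
Gap = |21.5000 − 24.2500| = 2.7500.

3 units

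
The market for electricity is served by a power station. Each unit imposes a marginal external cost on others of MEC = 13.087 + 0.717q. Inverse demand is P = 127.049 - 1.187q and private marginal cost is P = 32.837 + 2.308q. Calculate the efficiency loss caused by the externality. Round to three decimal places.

DWL = 124.728

Market equilibrium (private): 32.837 + 2.308q = 127.049 - 1.187q → q_m = 26.9562.
Social marginal cost = private MC + MEC = 45.924 + 3.025q.
Set SMC = demand: 45.924 + 3.025q = 127.049 - 1.187q → q* = 19.2604.
The welfare-loss triangle has base |q_m − q*| and height MEC(q_m) (the vertical gap between SMC and demand is zero at q* and MEC at q_m).
DWL = ½ × 7.6958 × 32.4146 = 124.7281.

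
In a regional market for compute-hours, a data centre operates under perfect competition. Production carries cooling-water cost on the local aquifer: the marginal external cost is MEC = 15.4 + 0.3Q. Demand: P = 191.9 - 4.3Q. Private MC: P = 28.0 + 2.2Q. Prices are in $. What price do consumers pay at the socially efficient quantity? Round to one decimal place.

Social marginal cost = private MC + MEC = 43.4 + 2.5Q.
Set SMC = demand: 43.4 + 2.5Q = 191.9 - 4.3Q → Q* = 21.8382.
Consumer price on the demand curve at Q*: 191.9 − 4.3×21.8382 = 97.9957.

P = $98.0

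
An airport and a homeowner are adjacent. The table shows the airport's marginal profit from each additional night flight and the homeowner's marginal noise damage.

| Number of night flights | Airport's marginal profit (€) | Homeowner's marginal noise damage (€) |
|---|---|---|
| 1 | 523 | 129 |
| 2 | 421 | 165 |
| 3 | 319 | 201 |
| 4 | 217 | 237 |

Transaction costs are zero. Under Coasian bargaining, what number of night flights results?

3

Bargaining reaches the level where marginal profit last exceeds marginal noise damage.
That holds through level 3 (319 ≥ 201) but not at 4 (217 < 237).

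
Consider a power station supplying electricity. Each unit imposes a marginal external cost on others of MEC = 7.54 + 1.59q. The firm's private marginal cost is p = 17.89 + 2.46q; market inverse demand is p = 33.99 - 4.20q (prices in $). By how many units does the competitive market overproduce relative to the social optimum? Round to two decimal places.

1.38 units

Market equilibrium (private): 17.89 + 2.46q = 33.99 - 4.20q → q_m = 2.4174.
Social marginal cost = private MC + MEC = 25.43 + 4.05q.
Set SMC = demand: 25.43 + 4.05q = 33.99 - 4.20q → q* = 1.0376.
Gap = |2.4174 − 1.0376| = 1.3798.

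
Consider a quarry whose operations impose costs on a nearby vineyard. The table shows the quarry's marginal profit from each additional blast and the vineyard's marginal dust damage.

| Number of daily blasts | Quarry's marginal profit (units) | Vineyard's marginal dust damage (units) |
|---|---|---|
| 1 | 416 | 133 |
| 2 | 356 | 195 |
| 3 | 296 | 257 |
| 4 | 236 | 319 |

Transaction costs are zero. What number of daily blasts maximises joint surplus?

Bargaining reaches the level where marginal profit last exceeds marginal dust damage.
That holds through level 3 (296 ≥ 257) but not at 4 (236 < 319).

3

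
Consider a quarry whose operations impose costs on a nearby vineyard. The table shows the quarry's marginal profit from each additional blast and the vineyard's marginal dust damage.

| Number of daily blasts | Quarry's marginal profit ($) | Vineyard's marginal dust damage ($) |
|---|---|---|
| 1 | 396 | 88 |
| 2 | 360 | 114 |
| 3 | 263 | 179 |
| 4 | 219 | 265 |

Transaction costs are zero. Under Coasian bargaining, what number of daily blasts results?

Bargaining reaches the level where marginal profit last exceeds marginal dust damage.
That holds through level 3 (263 ≥ 179) but not at 4 (219 < 265).

3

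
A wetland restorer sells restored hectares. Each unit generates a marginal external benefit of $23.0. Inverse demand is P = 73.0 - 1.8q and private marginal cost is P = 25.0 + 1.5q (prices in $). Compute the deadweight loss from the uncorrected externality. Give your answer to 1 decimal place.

Market equilibrium (private): 25.0 + 1.5q = 73.0 - 1.8q → q_m = 14.5455.
Social marginal cost = private MC − MEB = 2.0 + 1.5q.
Set SMC = demand: 2.0 + 1.5q = 73.0 - 1.8q → q* = 21.5152.
Height of the DWL triangle at q_m is demand(q_m) − SMC(q_m) = MEB(q_m) = 23.0000.
DWL = ½ × 6.9697 × 23.0000 = 80.1516.

DWL = $80.2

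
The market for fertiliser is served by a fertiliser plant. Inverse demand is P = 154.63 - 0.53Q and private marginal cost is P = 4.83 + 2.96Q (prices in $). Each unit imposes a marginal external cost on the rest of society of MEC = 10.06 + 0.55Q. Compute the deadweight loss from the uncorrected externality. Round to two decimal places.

DWL = $140.28

Market equilibrium (private): 4.83 + 2.96Q = 154.63 - 0.53Q → Q_m = 42.9226.
Social marginal cost = private MC + MEC = 14.89 + 3.51Q.
Set SMC = demand: 14.89 + 3.51Q = 154.63 - 0.53Q → Q* = 34.5891.
The loss is the area between SMC and demand from Q* to Q_m; with linear curves that's a triangle of height MEC(Q_m).
DWL = ½ × 8.3335 × 33.6674 = 140.2836.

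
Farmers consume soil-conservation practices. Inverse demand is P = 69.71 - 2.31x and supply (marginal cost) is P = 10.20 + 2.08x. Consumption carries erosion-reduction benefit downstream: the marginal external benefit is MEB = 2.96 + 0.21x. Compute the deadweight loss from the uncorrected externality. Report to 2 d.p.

DWL = 4.03

Market equilibrium (private): 10.20 + 2.08x = 69.71 - 2.31x → x_m = 13.5558.
Social marginal benefit = demand + MEB = 72.67 - 2.10x.
Set SMB = MC: 72.67 - 2.10x = 10.20 + 2.08x → x* = 14.9450.
The loss is the area between SMB and MC from x* to x_m; with linear curves that's a triangle of height MEB(x_m).
DWL = ½ × 1.3892 × 5.8067 = 4.0333.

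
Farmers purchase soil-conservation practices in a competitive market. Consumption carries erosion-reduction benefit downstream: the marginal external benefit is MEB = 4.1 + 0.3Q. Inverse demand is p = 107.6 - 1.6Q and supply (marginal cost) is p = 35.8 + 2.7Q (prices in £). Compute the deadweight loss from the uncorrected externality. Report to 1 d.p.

Market equilibrium (private): 35.8 + 2.7Q = 107.6 - 1.6Q → Q_m = 16.6977.
Social marginal benefit = demand + MEB = 111.7 - 1.3Q.
Set SMB = MC: 111.7 - 1.3Q = 35.8 + 2.7Q → Q* = 18.9750.
Height of the DWL triangle at Q_m is SMB(Q_m) − MC(Q_m) = MEB(Q_m) = 9.1093.
DWL = ½ × 2.2773 × 9.1093 = 10.3723.

DWL = £10.4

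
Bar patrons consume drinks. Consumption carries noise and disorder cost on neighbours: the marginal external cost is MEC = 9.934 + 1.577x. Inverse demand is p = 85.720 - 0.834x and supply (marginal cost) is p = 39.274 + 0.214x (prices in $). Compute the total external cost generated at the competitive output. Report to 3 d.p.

$1988.992

Market equilibrium (private): 39.274 + 0.214x = 85.720 - 0.834x → x_m = 44.3187.
Total external cost = ∫₀^{x_m} (9.934 + 1.577x) dx = 9.934×44.3187 + ½×1.577×44.3187² = 1988.9920.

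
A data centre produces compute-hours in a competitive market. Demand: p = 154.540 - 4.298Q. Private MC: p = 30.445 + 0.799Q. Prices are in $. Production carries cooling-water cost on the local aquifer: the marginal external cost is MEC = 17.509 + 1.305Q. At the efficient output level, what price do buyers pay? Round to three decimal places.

Social marginal cost = private MC + MEC = 47.954 + 2.104Q.
Set SMC = demand: 47.954 + 2.104Q = 154.540 - 4.298Q → Q* = 16.6489.
Consumer price on the demand curve at Q*: 154.540 − 4.298×16.6489 = 82.9830.

P = $82.983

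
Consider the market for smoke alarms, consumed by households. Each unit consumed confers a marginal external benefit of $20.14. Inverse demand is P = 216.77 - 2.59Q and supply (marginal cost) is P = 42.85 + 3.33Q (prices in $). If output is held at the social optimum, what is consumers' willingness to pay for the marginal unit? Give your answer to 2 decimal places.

Social marginal benefit = demand + MEB = 236.91 - 2.59Q.
Set SMB = MC: 236.91 - 2.59Q = 42.85 + 3.33Q → Q* = 32.7804.
Consumer price on the demand curve at Q*: 216.77 − 2.59×32.7804 = 131.8688.

P = $131.87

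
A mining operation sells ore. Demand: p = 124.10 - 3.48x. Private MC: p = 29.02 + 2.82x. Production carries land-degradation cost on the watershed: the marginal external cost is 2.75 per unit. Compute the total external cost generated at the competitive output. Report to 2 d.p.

Market equilibrium (private): 29.02 + 2.82x = 124.10 - 3.48x → x_m = 15.0921.
Total external cost = MEC × x_m = 2.75 × 15.0921 = 41.5033.

41.50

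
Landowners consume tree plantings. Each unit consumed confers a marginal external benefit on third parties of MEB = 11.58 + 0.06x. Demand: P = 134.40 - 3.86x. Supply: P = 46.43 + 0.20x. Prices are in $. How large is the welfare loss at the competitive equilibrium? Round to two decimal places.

DWL = $20.74

Market equilibrium (private): 46.43 + 0.20x = 134.40 - 3.86x → x_m = 21.6675.
Social marginal benefit = demand + MEB = 145.98 - 3.80x.
Set SMB = MC: 145.98 - 3.80x = 46.43 + 0.20x → x* = 24.8875.
Between x* and x_m the wedge SMB − MC runs linearly from 0 to MEB(x_m), so the loss is a triangle.
DWL = ½ × 3.2200 × 12.8800 = 20.7368.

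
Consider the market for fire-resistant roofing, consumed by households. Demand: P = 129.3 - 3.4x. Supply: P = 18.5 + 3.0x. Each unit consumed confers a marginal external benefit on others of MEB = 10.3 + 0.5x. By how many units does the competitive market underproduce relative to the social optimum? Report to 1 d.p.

Market equilibrium (private): 18.5 + 3.0x = 129.3 - 3.4x → x_m = 17.3125.
Social marginal benefit = demand + MEB = 139.6 - 2.9x.
Set SMB = MC: 139.6 - 2.9x = 18.5 + 3.0x → x* = 20.5254.
Gap = |17.3125 − 20.5254| = 3.2129.

3.2 units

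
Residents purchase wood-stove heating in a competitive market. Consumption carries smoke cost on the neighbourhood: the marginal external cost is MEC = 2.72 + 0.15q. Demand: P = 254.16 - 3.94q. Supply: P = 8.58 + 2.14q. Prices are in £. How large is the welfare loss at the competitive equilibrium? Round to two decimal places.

DWL = £6.19

Market equilibrium (private): 8.58 + 2.14q = 254.16 - 3.94q → q_m = 40.3914.
Social marginal benefit = demand − MEC = 251.44 - 4.09q.
Set SMB = MC: 251.44 - 4.09q = 8.58 + 2.14q → q* = 38.9823.
Between q* and q_m the wedge MC − SMB runs linearly from 0 to MEC(q_m), so the loss is a triangle.
DWL = ½ × 1.4091 × 8.7787 = 6.1850.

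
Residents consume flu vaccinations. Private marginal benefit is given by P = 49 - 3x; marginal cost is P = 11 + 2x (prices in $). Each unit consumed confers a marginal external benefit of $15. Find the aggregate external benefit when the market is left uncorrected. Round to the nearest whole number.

$114

Market equilibrium (private): 11 + 2x = 49 - 3x → x_m = 7.6000.
Total external benefit = MEB × x_m = 15 × 7.6000 = 114.0000.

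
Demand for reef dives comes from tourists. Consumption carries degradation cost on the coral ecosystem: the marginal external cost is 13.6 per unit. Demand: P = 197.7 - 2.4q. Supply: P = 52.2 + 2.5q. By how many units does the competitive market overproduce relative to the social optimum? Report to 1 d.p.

2.8 units

Market equilibrium (private): 52.2 + 2.5q = 197.7 - 2.4q → q_m = 29.6939.
Social marginal benefit = demand − MEC = 184.1 - 2.4q.
Set SMB = MC: 184.1 - 2.4q = 52.2 + 2.5q → q* = 26.9184.
Gap = |29.6939 − 26.9184| = 2.7755.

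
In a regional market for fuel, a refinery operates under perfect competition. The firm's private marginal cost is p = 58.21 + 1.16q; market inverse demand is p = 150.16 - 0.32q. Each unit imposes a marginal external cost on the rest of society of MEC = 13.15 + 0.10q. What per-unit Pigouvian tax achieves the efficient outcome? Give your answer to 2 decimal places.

Social marginal cost = private MC + MEC = 71.36 + 1.26q.
Set SMC = demand: 71.36 + 1.26q = 150.16 - 0.32q → q* = 49.8734.
The Pigouvian tax equals MEC at q*: 13.15 + 0.10×49.8734 = 18.1373.

tax = 18.14 per unit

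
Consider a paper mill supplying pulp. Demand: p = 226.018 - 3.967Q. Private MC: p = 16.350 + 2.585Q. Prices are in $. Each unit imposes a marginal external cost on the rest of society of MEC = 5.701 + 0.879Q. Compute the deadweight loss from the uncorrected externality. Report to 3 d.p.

DWL = $77.004

Market equilibrium (private): 16.350 + 2.585Q = 226.018 - 3.967Q → Q_m = 32.0006.
Social marginal cost = private MC + MEC = 22.051 + 3.464Q.
Set SMC = demand: 22.051 + 3.464Q = 226.018 - 3.967Q → Q* = 27.4481.
Height of the DWL triangle at Q_m is SMC(Q_m) − demand(Q_m) = MEC(Q_m) = 33.8295.
DWL = ½ × 4.5525 × 33.8295 = 77.0044.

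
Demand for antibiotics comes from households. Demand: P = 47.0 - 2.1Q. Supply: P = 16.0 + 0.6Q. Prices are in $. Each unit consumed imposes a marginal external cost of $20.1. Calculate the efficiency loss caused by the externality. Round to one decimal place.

Market equilibrium (private): 16.0 + 0.6Q = 47.0 - 2.1Q → Q_m = 11.4815.
Social marginal benefit = demand − MEC = 26.9 - 2.1Q.
Set SMB = MC: 26.9 - 2.1Q = 16.0 + 0.6Q → Q* = 4.0370.
Height of the DWL triangle at Q_m is MC(Q_m) − SMB(Q_m) = MEC(Q_m) = 20.1000.
DWL = ½ × 7.4445 × 20.1000 = 74.8172.

DWL = $74.8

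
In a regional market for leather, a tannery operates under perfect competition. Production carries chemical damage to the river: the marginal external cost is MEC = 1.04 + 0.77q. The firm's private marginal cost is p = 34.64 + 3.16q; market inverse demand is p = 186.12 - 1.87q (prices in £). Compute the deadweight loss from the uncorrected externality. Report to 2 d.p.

DWL = £50.61

Market equilibrium (private): 34.64 + 3.16q = 186.12 - 1.87q → q_m = 30.1153.
Social marginal cost = private MC + MEC = 35.68 + 3.93q.
Set SMC = demand: 35.68 + 3.93q = 186.12 - 1.87q → q* = 25.9379.
Height of the DWL triangle at q_m is SMC(q_m) − demand(q_m) = MEC(q_m) = 24.2288.
DWL = ½ × 4.1774 × 24.2288 = 50.6067.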